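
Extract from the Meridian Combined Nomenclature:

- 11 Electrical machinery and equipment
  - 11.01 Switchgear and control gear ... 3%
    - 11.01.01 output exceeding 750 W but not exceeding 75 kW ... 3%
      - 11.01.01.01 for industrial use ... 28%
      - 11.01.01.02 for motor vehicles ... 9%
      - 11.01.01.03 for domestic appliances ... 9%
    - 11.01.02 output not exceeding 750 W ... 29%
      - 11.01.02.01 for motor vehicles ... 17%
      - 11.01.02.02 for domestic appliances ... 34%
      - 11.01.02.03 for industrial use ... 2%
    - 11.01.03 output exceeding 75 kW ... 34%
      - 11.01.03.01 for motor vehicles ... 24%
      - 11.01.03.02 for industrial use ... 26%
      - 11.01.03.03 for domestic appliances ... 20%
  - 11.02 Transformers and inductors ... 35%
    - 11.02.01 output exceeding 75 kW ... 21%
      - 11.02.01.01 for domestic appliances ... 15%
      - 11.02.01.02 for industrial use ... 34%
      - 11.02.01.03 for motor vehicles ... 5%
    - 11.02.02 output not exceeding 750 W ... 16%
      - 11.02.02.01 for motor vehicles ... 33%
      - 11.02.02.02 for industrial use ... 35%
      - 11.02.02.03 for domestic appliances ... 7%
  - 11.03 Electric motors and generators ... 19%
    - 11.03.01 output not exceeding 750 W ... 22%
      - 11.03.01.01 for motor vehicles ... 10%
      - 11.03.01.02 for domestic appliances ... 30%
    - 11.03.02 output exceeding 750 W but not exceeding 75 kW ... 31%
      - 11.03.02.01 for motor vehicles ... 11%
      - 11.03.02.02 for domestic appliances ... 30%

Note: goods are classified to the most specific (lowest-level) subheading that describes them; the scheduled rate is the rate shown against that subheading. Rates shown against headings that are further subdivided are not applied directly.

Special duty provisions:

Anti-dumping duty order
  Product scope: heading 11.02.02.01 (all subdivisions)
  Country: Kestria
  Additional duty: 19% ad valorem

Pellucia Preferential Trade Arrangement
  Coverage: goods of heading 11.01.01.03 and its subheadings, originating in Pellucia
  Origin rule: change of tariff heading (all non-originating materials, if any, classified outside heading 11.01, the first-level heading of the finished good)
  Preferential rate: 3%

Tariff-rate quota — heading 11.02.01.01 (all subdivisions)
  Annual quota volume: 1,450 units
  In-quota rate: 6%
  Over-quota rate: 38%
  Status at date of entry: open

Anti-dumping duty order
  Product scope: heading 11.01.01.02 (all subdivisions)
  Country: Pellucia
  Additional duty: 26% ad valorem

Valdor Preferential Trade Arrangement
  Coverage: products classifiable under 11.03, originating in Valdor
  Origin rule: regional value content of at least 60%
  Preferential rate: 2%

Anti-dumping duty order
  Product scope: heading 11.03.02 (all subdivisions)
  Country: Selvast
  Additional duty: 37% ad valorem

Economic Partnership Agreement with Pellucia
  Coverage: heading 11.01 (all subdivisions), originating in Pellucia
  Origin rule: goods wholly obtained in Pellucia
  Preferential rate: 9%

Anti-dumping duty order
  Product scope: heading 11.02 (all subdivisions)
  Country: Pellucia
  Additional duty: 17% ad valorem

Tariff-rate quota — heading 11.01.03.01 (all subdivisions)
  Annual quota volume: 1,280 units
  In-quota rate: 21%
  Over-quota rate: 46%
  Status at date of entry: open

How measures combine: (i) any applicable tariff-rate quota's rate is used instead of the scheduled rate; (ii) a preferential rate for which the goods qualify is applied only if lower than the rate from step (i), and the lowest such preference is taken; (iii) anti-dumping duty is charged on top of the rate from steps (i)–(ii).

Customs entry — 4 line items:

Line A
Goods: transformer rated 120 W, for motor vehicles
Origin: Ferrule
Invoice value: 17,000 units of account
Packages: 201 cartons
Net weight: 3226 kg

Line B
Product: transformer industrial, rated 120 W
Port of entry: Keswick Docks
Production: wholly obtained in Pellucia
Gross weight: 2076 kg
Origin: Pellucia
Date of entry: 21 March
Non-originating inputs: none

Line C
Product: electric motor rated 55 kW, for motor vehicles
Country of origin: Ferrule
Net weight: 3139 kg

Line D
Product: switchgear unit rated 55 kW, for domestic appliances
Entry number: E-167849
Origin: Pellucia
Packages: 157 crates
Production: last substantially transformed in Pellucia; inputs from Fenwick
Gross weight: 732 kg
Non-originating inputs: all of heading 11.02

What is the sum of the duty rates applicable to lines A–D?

99%

Line A: transformer → 11.02; rated 120 W → 11.02.02; for motor vehicles → 11.02.02.01. Scheduled 33%. No special measure applies. → 33%.
Line B: transformer → 11.02; rated 120 W → 11.02.02; industrial → 11.02.02.02. Scheduled 35%. Pellucia agreement on 11.01.01.03: 11.02.02.02 not covered; Pellucia agreement on 11.01: 11.02.02.02 not covered; anti-dumping (Pellucia, 11.02): +17%; total 35% + 17% = 52%. → 52%.
Line C: electric motor → 11.03; rated 55 kW → 11.03.02; for motor vehicles → 11.03.02.01. Scheduled 11%. No special measure applies. → 11%.
Line D: switchgear unit → 11.01; rated 55 kW → 11.01.01; for domestic appliances → 11.01.01.03. Scheduled 9%. Pellucia agreement on 11.01.01.03: CTH met → 3% available; Pellucia agreement on 11.01: not wholly obtained; preferential 3%. → 3%.
Sum: 33% + 52% + 11% + 3% = 99%.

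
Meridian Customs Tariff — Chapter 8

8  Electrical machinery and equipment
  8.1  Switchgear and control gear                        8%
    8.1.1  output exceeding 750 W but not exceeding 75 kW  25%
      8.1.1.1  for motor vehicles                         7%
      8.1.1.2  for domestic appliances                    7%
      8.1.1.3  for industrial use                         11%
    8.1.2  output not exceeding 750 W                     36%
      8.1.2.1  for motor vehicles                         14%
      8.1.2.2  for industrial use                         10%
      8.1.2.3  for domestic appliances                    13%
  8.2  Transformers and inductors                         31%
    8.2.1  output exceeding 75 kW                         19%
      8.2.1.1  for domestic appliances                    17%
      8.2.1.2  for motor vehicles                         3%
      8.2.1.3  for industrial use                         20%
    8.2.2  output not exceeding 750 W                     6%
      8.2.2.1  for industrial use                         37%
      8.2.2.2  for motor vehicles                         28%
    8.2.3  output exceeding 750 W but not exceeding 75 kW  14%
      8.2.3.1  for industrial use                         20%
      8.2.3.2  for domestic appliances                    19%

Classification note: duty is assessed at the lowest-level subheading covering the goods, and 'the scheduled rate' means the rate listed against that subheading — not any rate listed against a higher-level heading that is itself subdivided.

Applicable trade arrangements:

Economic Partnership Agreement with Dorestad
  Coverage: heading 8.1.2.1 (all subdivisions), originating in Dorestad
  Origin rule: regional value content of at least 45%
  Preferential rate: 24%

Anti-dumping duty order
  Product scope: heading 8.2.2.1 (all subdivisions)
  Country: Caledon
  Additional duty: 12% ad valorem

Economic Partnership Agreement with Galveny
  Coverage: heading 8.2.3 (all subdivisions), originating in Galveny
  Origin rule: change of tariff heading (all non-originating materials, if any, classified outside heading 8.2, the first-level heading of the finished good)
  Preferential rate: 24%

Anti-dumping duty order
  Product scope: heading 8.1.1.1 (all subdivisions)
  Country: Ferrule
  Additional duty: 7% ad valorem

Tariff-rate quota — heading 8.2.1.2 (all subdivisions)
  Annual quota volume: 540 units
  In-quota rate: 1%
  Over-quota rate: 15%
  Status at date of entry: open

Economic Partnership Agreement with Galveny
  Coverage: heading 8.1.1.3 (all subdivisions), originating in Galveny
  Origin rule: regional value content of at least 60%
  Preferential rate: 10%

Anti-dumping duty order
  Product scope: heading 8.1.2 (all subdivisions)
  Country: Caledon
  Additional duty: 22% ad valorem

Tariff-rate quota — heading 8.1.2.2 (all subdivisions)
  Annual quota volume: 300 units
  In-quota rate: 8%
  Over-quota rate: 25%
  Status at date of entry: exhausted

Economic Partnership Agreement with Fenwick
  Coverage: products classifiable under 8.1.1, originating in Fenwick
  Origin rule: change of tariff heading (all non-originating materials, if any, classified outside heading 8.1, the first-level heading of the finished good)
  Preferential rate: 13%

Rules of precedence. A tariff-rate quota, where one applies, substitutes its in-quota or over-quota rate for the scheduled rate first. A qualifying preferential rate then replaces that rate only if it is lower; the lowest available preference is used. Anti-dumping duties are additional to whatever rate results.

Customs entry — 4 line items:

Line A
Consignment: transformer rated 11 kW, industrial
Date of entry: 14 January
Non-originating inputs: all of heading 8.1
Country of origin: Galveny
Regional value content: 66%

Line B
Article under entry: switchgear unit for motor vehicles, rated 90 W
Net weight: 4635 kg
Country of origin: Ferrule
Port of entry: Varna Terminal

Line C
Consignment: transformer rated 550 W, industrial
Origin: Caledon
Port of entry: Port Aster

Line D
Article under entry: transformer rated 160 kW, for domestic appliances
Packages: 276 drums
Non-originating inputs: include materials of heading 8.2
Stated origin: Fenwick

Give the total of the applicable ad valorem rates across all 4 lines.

100%

Line A: transformer → 8.2; rated 11 kW → 8.2.3; industrial → 8.2.3.1. Scheduled 20%. Galveny agreement on 8.2.3: CTH met → 24% available; Galveny agreement on 8.1.1.3: 8.2.3.1 not covered; preference 24% not lower than 20% → no reduction. → 20%.
Line B: switchgear unit → 8.1; rated 90 W → 8.1.2; for motor vehicles → 8.1.2.1. Scheduled 14%. No special measure applies. → 14%.
Line C: transformer → 8.2; rated 550 W → 8.2.2; industrial → 8.2.2.1. Scheduled 37%. anti-dumping (Caledon, 8.2.2.1): +12%; total 37% + 12% = 49%. → 49%.
Line D: transformer → 8.2; rated 160 kW → 8.2.1; for domestic appliances → 8.2.1.1. Scheduled 17%. Fenwick agreement on 8.1.1: 8.2.1.1 not covered. → 17%.
Sum: 20% + 14% + 49% + 17% = 100%.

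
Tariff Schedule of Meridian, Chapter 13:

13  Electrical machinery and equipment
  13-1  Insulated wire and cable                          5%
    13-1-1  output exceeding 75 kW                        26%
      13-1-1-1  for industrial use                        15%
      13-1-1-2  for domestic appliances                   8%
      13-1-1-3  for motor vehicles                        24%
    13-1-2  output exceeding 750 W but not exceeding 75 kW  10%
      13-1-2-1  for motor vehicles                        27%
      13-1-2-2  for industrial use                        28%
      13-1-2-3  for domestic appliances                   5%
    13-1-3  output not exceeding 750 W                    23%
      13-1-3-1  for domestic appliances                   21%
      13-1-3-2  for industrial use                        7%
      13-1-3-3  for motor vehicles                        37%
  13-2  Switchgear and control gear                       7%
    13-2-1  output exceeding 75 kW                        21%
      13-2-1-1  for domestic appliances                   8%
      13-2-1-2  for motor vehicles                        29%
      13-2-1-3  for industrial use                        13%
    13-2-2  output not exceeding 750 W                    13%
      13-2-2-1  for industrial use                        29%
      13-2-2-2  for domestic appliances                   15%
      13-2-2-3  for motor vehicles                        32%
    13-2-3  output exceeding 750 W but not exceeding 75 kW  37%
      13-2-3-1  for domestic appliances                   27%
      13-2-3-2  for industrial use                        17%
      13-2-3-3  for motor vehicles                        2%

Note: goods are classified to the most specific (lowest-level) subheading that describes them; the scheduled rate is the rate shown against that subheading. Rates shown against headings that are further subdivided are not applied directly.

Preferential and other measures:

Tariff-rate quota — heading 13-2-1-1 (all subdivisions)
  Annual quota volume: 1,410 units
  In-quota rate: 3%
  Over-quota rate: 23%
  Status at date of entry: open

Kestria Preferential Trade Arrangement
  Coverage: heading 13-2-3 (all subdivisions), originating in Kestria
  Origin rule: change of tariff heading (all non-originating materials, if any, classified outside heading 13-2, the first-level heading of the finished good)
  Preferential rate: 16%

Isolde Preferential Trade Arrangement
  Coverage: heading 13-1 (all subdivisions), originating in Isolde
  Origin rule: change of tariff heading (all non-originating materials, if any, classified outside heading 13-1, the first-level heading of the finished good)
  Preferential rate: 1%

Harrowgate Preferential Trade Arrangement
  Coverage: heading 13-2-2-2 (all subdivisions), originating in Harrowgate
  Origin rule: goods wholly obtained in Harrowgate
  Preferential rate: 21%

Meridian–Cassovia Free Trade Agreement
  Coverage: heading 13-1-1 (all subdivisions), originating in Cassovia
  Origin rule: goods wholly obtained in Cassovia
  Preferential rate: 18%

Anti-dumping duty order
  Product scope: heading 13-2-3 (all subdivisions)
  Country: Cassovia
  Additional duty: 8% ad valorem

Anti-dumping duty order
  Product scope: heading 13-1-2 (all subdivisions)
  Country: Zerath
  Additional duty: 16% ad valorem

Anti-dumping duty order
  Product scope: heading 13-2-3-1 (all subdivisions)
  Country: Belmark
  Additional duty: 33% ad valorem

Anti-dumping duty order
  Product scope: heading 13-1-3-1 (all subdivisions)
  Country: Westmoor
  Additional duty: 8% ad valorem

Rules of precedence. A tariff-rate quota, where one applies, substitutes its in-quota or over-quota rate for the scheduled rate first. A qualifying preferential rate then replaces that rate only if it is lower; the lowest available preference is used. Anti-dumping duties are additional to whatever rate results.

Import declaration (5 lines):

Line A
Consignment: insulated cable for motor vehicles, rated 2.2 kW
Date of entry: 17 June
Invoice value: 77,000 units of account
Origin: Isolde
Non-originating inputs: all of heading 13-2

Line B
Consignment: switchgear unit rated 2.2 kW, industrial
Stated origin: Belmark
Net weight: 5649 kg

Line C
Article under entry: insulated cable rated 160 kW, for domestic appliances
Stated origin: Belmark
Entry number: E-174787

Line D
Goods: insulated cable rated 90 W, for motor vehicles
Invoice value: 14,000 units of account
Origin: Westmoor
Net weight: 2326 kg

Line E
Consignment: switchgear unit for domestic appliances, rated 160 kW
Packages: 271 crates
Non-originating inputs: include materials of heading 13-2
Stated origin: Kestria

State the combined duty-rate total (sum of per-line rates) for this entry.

66%

Line A: insulated cable → 13-1; rated 2.2 kW → 13-1-2; for motor vehicles → 13-1-2-1. Scheduled 27%. Isolde agreement on 13-1: CTH met → 1% available; preferential 1%. → 1%.
Line B: switchgear unit → 13-2; rated 2.2 kW → 13-2-3; industrial → 13-2-3-2. Scheduled 17%. No special measure applies. → 17%.
Line C: insulated cable → 13-1; rated 160 kW → 13-1-1; for domestic appliances → 13-1-1-2. Scheduled 8%. No special measure applies. → 8%.
Line D: insulated cable → 13-1; rated 90 W → 13-1-3; for motor vehicles → 13-1-3-3. Scheduled 37%. No special measure applies. → 37%.
Line E: switchgear unit → 13-2; rated 160 kW → 13-2-1; for domestic appliances → 13-2-1-1. Scheduled 8%. quota on 13-2-1-1 open → in-quota 3%; Kestria agreement on 13-2-3: 13-2-1-1 not covered. → 3%.
Sum: 1% + 17% + 8% + 37% + 3% = 66%.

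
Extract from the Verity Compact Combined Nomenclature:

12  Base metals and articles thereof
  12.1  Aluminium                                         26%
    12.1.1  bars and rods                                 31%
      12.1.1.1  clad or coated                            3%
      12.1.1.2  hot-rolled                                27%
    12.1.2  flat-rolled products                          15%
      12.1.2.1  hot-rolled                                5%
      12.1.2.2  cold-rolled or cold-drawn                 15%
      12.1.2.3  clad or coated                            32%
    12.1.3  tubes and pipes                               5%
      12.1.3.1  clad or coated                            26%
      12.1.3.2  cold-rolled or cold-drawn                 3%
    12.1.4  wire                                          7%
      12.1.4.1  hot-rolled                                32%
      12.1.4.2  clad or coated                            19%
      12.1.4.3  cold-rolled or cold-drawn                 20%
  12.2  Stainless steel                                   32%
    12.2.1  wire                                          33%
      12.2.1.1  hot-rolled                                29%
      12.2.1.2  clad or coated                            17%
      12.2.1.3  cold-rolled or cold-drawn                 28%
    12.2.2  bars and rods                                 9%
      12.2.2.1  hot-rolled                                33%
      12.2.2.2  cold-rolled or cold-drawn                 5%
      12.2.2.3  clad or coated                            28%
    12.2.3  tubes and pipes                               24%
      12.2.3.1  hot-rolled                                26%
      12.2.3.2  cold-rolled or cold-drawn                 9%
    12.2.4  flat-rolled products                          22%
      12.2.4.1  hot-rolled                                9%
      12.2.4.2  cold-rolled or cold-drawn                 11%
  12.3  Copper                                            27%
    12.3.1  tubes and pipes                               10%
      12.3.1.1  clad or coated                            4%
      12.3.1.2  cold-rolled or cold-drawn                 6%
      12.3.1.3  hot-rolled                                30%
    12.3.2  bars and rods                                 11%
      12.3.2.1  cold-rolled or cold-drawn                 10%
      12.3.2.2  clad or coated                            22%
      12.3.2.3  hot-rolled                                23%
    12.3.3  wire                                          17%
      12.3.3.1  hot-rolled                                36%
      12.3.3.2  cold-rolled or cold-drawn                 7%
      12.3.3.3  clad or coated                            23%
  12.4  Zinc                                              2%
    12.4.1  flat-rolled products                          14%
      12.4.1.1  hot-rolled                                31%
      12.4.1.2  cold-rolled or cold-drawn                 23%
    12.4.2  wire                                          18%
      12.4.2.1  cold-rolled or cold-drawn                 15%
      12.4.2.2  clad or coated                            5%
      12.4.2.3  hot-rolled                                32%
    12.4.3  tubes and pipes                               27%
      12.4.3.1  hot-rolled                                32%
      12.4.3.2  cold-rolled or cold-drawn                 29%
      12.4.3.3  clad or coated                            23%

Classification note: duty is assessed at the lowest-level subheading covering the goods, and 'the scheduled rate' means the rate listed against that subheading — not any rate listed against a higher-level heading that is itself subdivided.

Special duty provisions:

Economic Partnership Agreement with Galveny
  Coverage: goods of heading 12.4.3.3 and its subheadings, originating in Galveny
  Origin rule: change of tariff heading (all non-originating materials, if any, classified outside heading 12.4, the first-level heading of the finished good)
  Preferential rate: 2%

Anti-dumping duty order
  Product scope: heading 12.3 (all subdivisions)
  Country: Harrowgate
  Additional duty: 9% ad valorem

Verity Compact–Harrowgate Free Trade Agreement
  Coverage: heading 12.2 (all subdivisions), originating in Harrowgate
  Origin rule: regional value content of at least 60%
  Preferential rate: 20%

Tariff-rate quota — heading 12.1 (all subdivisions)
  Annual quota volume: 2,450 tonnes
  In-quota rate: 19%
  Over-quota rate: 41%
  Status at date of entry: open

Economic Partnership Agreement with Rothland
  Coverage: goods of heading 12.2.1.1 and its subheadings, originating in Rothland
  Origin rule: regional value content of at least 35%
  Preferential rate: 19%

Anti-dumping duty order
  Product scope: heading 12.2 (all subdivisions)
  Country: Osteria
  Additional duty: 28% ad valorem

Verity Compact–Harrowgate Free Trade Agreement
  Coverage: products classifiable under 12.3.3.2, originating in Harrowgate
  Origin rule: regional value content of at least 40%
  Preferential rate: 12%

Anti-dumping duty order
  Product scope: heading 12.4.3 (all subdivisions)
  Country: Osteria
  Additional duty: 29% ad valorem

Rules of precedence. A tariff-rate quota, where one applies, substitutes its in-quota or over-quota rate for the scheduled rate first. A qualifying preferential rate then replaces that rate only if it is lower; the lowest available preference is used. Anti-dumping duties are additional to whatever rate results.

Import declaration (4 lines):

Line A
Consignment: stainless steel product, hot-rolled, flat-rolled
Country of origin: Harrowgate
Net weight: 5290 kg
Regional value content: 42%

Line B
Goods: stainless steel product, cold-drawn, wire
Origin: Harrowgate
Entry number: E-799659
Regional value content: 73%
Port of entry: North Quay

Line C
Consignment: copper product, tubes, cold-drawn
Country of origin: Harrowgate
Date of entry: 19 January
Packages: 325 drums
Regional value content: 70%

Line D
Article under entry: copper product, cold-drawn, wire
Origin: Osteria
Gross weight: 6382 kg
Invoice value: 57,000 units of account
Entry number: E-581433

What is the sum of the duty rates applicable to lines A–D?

51%

Line A: stainless steel → 12.2; flat-rolled → 12.2.4; hot-rolled → 12.2.4.1. Scheduled 9%. Harrowgate agreement on 12.2: RVC < 60%; Harrowgate agreement on 12.3.3.2: 12.2.4.1 not covered. → 9%.
Line B: stainless steel → 12.2; wire → 12.2.1; cold-drawn → 12.2.1.3. Scheduled 28%. Harrowgate agreement on 12.2: RVC ≥ 60% → 20% available; Harrowgate agreement on 12.3.3.2: 12.2.1.3 not covered; preferential 20%. → 20%.
Line C: copper → 12.3; tubes → 12.3.1; cold-drawn → 12.3.1.2. Scheduled 6%. Harrowgate agreement on 12.2: 12.3.1.2 not covered; Harrowgate agreement on 12.3.3.2: 12.3.1.2 not covered; anti-dumping (Harrowgate, 12.3): +9%; total 6% + 9% = 15%. → 15%.
Line D: copper → 12.3; wire → 12.3.3; cold-drawn → 12.3.3.2. Scheduled 7%. No special measure applies. → 7%.
Sum: 9% + 20% + 15% + 7% = 51%.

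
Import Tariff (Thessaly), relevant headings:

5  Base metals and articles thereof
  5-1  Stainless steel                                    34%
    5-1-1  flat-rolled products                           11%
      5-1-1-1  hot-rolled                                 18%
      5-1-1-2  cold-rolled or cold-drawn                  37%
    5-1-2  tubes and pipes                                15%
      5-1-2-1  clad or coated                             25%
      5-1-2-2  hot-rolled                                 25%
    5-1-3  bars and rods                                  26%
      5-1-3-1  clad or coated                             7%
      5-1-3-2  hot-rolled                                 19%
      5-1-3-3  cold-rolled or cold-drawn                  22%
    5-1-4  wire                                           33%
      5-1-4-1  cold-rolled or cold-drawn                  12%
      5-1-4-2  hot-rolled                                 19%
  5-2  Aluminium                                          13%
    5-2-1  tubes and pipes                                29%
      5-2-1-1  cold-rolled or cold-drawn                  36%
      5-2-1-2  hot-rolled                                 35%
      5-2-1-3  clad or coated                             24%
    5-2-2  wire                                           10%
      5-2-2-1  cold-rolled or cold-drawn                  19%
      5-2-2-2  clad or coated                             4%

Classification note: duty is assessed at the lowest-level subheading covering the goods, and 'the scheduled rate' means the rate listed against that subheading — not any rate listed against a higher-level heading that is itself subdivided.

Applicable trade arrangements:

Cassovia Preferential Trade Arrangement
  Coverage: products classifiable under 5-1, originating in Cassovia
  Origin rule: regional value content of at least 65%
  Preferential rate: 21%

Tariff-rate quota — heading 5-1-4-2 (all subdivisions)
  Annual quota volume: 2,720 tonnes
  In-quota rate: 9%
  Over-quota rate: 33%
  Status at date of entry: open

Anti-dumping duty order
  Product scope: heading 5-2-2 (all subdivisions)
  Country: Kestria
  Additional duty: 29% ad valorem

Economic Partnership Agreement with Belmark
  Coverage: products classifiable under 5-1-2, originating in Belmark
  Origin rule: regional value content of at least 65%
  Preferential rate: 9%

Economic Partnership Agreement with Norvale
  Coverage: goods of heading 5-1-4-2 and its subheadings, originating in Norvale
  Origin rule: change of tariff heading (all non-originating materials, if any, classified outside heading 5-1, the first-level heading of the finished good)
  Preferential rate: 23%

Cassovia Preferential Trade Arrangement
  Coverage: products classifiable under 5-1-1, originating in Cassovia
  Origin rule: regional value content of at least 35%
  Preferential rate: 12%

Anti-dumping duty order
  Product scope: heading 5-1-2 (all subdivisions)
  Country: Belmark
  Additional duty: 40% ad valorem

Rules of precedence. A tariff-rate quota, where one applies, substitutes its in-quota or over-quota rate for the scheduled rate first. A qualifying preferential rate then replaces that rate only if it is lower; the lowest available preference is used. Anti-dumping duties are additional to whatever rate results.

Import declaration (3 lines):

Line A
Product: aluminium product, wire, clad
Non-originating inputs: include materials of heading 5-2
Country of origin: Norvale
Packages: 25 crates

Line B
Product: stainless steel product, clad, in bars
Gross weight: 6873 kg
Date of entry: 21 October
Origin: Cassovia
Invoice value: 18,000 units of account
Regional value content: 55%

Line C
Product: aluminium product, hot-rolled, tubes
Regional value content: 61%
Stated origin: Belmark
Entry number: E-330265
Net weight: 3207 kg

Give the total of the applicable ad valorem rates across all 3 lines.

46%

Line A: aluminium → 5-2; wire → 5-2-2; clad → 5-2-2-2. Scheduled 4%. Norvale agreement on 5-1-4-2: 5-2-2-2 not covered. → 4%.
Line B: stainless steel → 5-1; in bars → 5-1-3; clad → 5-1-3-1. Scheduled 7%. Cassovia agreement on 5-1: RVC < 65%; Cassovia agreement on 5-1-1: 5-1-3-1 not covered. → 7%.
Line C: aluminium → 5-2; tubes → 5-2-1; hot-rolled → 5-2-1-2. Scheduled 35%. Belmark agreement on 5-1-2: 5-2-1-2 not covered. → 35%.
Sum: 4% + 7% + 35% = 46%.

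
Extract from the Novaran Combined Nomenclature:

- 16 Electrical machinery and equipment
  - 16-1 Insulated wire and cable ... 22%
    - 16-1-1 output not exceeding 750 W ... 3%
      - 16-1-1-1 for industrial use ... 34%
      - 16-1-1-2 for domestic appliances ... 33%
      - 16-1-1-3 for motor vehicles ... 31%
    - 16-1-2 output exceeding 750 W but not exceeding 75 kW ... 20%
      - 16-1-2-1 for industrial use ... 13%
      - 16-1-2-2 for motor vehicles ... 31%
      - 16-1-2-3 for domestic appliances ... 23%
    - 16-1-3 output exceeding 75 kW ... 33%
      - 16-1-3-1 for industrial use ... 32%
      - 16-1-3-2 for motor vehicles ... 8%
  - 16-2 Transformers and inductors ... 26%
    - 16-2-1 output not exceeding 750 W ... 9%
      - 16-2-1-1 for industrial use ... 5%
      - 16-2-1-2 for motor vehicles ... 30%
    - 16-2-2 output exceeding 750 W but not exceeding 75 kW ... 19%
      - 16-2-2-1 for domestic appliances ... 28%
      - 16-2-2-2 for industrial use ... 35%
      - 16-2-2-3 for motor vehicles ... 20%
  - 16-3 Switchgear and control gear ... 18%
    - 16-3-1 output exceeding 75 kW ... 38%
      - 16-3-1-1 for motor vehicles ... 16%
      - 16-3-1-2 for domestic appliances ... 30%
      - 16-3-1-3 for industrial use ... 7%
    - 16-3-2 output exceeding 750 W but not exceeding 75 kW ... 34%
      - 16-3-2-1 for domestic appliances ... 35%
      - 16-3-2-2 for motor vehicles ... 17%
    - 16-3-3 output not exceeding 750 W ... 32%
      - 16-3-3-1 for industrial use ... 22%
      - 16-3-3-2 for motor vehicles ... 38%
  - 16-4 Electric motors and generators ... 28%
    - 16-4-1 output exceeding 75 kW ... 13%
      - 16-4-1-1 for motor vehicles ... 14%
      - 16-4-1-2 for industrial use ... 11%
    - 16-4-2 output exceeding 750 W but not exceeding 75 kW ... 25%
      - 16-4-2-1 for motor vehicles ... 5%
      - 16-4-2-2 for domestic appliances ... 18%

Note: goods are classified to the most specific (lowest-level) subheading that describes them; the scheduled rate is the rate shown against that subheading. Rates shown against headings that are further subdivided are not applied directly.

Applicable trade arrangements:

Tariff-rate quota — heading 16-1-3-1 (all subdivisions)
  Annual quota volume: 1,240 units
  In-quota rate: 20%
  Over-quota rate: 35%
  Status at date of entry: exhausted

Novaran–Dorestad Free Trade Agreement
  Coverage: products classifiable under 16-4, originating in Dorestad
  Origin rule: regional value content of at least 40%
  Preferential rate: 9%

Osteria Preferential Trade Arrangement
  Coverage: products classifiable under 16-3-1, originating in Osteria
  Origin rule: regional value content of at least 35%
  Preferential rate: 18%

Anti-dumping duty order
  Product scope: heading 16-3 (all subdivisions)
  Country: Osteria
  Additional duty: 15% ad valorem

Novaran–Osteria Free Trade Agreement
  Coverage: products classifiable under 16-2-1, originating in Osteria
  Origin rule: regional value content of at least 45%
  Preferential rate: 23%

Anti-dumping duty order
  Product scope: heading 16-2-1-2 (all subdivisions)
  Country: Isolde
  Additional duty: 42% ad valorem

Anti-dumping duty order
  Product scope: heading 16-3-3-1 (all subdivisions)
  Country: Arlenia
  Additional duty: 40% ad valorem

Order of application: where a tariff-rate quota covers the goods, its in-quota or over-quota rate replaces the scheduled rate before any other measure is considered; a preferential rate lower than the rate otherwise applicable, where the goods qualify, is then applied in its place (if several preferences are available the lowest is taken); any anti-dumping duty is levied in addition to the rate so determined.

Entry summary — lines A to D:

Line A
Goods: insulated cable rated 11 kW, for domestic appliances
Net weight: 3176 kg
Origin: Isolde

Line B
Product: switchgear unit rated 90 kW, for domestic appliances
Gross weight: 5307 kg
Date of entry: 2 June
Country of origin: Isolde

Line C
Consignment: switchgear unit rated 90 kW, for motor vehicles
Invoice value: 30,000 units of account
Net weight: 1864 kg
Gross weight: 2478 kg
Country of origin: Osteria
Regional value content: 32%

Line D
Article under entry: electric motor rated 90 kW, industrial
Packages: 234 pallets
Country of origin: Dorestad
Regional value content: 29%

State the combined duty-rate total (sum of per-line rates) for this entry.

95%

Line A: insulated cable → 16-1; rated 11 kW → 16-1-2; for domestic appliances → 16-1-2-3. Scheduled 23%. No special measure applies. → 23%.
Line B: switchgear unit → 16-3; rated 90 kW → 16-3-1; for domestic appliances → 16-3-1-2. Scheduled 30%. No special measure applies. → 30%.
Line C: switchgear unit → 16-3; rated 90 kW → 16-3-1; for motor vehicles → 16-3-1-1. Scheduled 16%. Osteria agreement on 16-3-1: RVC < 35%; Osteria agreement on 16-2-1: 16-3-1-1 not covered; anti-dumping (Osteria, 16-3): +15%; total 16% + 15% = 31%. → 31%.
Line D: electric motor → 16-4; rated 90 kW → 16-4-1; industrial → 16-4-1-2. Scheduled 11%. Dorestad agreement on 16-4: RVC < 40%. → 11%.
Sum: 23% + 30% + 31% + 11% = 95%.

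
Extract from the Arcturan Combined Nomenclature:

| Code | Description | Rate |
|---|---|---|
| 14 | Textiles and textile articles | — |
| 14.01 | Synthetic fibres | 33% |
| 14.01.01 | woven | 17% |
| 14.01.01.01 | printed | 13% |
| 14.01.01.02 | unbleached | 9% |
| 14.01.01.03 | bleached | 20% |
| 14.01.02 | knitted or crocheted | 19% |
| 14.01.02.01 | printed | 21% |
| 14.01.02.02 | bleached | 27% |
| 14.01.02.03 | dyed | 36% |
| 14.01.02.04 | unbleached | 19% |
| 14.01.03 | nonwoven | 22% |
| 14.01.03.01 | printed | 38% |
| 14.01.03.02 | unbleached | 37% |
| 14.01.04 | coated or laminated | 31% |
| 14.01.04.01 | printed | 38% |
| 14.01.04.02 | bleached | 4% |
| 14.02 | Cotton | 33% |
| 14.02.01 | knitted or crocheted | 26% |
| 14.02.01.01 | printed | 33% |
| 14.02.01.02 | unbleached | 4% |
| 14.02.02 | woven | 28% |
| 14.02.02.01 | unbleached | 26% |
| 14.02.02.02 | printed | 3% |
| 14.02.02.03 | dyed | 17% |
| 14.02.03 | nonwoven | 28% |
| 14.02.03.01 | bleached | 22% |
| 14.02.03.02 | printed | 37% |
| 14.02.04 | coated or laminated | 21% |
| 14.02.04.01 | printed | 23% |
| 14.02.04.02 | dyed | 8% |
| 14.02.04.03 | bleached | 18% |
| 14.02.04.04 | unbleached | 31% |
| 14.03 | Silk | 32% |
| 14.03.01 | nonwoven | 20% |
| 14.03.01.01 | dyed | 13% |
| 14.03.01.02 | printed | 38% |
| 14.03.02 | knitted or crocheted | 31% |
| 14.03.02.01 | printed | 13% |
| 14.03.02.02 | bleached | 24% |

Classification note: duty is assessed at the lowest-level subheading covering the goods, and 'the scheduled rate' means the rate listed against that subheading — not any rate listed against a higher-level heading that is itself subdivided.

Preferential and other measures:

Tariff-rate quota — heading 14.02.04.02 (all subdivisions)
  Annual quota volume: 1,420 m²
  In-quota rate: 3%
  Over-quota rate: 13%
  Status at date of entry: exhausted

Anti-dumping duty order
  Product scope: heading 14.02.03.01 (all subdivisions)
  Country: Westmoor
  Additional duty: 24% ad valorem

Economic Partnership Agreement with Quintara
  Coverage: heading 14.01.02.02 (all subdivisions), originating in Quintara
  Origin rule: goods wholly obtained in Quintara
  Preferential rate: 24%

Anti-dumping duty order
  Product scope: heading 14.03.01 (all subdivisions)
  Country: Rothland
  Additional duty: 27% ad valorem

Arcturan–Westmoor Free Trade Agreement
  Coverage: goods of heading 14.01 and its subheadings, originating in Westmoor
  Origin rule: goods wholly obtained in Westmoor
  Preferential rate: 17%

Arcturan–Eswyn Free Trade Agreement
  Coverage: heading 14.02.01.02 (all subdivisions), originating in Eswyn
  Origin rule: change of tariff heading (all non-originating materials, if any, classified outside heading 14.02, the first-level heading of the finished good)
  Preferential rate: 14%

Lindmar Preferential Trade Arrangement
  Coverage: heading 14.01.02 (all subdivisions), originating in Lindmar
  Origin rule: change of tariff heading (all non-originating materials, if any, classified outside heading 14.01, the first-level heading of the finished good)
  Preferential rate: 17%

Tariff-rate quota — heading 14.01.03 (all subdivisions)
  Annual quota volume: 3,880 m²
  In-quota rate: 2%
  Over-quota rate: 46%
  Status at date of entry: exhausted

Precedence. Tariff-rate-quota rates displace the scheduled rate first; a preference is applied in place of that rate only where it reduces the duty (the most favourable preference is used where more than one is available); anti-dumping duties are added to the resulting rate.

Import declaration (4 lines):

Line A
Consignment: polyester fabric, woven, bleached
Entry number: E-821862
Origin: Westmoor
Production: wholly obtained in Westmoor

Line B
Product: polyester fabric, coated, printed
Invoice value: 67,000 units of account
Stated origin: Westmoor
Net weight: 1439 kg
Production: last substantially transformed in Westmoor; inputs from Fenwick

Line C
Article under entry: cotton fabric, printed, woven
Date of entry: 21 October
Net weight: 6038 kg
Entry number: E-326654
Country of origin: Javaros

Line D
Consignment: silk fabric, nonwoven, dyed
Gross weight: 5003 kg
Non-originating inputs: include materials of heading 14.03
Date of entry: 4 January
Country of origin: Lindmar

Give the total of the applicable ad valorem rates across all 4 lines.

Line A: polyester → 14.01; woven → 14.01.01; bleached → 14.01.01.03. Scheduled 20%. Westmoor agreement on 14.01: wholly obtained → 17% available; preferential 17%. → 17%.
Line B: polyester → 14.01; coated → 14.01.04; printed → 14.01.04.01. Scheduled 38%. Westmoor agreement on 14.01: not wholly obtained. → 38%.
Line C: cotton → 14.02; woven → 14.02.02; printed → 14.02.02.02. Scheduled 3%. No special measure applies. → 3%.
Line D: silk → 14.03; nonwoven → 14.03.01; dyed → 14.03.01.01. Scheduled 13%. Lindmar agreement on 14.01.02: 14.03.01.01 not covered. → 13%.
Sum: 17% + 38% + 3% + 13% = 71%.

71%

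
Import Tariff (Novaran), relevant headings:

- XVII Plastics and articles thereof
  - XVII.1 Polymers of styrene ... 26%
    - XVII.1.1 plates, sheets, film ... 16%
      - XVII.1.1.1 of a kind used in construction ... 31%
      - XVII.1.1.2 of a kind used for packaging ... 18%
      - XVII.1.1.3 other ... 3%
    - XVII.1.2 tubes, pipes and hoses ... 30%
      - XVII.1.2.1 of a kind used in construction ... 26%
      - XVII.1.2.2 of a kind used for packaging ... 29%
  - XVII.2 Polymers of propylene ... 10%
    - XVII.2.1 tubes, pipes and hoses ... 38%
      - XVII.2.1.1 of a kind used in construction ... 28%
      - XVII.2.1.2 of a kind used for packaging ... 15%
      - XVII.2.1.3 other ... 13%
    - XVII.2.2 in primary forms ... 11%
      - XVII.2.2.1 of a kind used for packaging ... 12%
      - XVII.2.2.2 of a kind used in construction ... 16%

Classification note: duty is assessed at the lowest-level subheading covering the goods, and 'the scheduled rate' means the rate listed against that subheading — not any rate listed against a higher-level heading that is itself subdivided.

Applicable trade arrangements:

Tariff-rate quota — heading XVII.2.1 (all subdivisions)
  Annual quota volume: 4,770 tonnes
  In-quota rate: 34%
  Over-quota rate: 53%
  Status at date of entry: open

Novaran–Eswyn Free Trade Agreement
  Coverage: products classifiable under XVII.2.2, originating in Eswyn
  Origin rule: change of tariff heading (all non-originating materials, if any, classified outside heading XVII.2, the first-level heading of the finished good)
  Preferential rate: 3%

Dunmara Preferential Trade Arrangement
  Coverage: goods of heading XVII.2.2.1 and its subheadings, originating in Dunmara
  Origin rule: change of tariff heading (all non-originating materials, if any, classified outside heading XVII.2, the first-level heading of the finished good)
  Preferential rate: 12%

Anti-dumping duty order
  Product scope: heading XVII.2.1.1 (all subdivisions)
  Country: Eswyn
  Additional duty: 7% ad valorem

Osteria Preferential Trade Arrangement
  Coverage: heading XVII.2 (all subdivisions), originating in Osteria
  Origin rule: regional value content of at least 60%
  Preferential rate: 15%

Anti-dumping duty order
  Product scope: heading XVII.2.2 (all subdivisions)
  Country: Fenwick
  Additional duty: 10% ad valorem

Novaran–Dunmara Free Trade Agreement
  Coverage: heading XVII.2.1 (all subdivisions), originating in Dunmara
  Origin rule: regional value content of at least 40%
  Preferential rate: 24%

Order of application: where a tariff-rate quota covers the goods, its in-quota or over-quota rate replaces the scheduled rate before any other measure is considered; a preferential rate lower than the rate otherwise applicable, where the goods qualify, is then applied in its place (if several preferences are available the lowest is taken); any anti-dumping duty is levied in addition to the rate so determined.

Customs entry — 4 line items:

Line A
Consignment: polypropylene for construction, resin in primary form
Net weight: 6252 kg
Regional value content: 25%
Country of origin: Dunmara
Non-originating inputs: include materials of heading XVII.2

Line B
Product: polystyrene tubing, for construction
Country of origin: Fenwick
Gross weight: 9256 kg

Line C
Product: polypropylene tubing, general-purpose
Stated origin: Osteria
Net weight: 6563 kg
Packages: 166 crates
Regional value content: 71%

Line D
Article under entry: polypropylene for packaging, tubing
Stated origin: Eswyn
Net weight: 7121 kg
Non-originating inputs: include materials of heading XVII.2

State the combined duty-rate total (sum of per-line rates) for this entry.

Line A: polypropylene → XVII.2; resin in primary form → XVII.2.2; for construction → XVII.2.2.2. Scheduled 16%. Dunmara agreement on XVII.2.2.1: XVII.2.2.2 not covered; Dunmara agreement on XVII.2.1: XVII.2.2.2 not covered. → 16%.
Line B: polystyrene → XVII.1; tubing → XVII.1.2; for construction → XVII.1.2.1. Scheduled 26%. No special measure applies. → 26%.
Line C: polypropylene → XVII.2; tubing → XVII.2.1; general-purpose → XVII.2.1.3. Scheduled 13%. quota on XVII.2.1 open → in-quota 34%; Osteria agreement on XVII.2: RVC ≥ 60% → 15% available; preferential 15%. → 15%.
Line D: polypropylene → XVII.2; tubing → XVII.2.1; for packaging → XVII.2.1.2. Scheduled 15%. quota on XVII.2.1 open → in-quota 34%; Eswyn agreement on XVII.2.2: XVII.2.1.2 not covered. → 34%.
Sum: 16% + 26% + 15% + 34% = 91%.

91%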